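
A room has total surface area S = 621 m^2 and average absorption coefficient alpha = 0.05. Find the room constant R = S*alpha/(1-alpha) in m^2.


R = 621 * 0.05 / (1 - 0.05) = 32.684 m^2


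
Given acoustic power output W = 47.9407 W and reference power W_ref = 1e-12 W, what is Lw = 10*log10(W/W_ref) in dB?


W / W_ref = 47.9407 / 1e-12 = 4.79407e+13
Lw = 10 * log10(4.79407e+13) = 136.81 dB


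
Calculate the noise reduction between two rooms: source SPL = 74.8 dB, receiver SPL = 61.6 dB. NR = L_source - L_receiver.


NR = L_source - L_receiver (difference between source and receiving room levels)
NR = 74.8 - 61.6 = 13.2 dB


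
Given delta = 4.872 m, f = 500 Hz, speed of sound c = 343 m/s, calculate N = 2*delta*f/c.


N = 2*delta*f/c = 2*delta/lambda, where lambda = c/f
lambda = 343 / 500 = 0.686 m
N = 2 * 4.872 / 0.686 = 14.204


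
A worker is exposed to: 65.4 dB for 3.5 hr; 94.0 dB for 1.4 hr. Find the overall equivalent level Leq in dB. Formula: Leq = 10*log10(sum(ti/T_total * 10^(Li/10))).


T_total = 3.5 + 1.4 = 4.9 hr
(3.5/4.9) * 10^(65.4/10) = 2.47669e+06
(1.4/4.9) * 10^(94.0/10) = 7.17682e+08
Sum = 2.47669e+06 + 7.17682e+08 = 7.20159e+08
Leq = 10*log10(7.20159e+08) = 88.574 dB


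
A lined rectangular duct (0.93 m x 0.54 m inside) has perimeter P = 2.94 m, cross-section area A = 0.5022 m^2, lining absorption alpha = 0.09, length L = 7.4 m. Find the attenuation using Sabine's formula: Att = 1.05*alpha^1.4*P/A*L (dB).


alpha^1.4 = 0.09^1.4 = 0.034351
Attenuation rate = 1.05 * alpha^1.4 * P / A
= 1.05 * 0.034351 * 2.94 / 0.5022 = 0.211154 dB/m
Total Att = 0.211154 * 7.4 = 1.5625 dB


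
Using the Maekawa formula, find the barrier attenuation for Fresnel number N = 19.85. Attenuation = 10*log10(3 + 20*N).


3 + 20*N = 3 + 20*19.85 = 400
Att = 10*log10(400) = 26.021 dB


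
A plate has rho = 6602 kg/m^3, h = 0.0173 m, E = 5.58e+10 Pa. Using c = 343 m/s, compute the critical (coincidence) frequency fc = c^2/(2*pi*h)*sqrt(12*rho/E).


12*rho/E = 12*6602/5.58e+10 = 1.41978e-06
sqrt(12*rho/E) = sqrt(1.41978e-06) = 0.00119155
c^2/(2*pi*h) = 343^2/(2*pi*0.0173) = 1.08234e+06
fc = 1.08234e+06 * 0.00119155 = 1289.7 Hz


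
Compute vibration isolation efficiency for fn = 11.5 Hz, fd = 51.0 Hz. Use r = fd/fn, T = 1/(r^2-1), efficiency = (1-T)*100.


r = 51.0 / 11.5 = 4.43478
r^2 - 1 = 4.43478^2 - 1 = 18.6673
T = 1/18.6673 = 0.0535696
Efficiency = (1 - 0.0535696)*100 = 94.643 %


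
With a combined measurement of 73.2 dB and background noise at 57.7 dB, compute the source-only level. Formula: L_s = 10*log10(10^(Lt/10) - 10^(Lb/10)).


10^(73.2/10) = 2.0893e+07
10^(57.7/10) = 588844
Difference = 2.0893e+07 - 588844 = 2.03042e+07
L_source = 10*log10(2.03042e+07) = 73.076 dB


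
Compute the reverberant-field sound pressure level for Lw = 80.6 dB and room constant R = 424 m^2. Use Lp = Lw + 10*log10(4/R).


4/R = 4/424 = 0.00943396
Lp = 80.6 + 10*log10(0.00943396) = 60.347 dB


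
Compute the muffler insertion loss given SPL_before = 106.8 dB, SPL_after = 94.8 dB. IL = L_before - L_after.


Insertion loss = SPL without muffler - SPL with muffler
IL = 106.8 - 94.8 = 12 dB


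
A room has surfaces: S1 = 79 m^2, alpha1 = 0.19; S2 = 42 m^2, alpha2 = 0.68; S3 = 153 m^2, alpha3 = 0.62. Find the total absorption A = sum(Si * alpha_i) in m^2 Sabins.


79 * 0.19 = 15.01
42 * 0.68 = 28.56
153 * 0.62 = 94.86
A_total = 15.01 + 28.56 + 94.86 = 138.43 m^2


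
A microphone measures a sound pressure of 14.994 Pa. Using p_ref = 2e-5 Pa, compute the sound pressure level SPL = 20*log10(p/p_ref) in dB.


p / p_ref = 14.994 / 2e-5 = 749700
SPL = 20 * log10(749700) = 117.5 dB


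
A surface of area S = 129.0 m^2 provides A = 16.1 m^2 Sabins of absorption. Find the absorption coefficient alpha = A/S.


Absorption coefficient = absorbed power / incident power
alpha = A / S = 16.1 / 129.0 = 0.12481


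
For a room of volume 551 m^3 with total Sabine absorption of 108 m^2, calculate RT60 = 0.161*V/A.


RT60 = 0.161 * 551 / 108 = 0.8214 s


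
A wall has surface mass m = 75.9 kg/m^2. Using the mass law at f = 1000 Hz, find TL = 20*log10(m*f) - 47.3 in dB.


m * f = 75.9 * 1000 = 75900
20*log10(75900) = 97.6048 dB
TL = 97.6048 - 47.3 = 50.305 dB


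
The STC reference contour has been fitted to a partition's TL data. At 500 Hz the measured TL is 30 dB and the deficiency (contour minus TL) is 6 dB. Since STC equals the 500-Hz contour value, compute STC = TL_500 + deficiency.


By ASTM E413, STC = value of the fitted reference contour at 500 Hz.
Contour value at 500 Hz = TL_500 + deficiency = 30 + 6 = 36
STC = 36


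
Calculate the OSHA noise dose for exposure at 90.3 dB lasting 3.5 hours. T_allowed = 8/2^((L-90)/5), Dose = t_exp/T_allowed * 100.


T_allowed = 8 / 2^((90.3 - 90)/5) = 7.67411 hr
Dose = 3.5 / 7.67411 * 100 = 45.608 %


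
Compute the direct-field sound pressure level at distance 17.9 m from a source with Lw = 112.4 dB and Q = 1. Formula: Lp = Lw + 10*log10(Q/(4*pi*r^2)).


4*pi*r^2 = 4*pi*17.9^2 = 4026.39 m^2
Q / (4*pi*r^2) = 1 / 4026.39 = 0.000248361
Lp = 112.4 + 10*log10(0.000248361) = 76.351 dB


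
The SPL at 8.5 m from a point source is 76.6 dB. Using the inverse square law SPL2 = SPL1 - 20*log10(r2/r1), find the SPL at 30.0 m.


r2/r1 = 30.0/8.5 = 3.52941
Correction = 20*log10(3.52941) = 10.954 dB
SPL2 = 76.6 - 10.954 = 65.646 dB


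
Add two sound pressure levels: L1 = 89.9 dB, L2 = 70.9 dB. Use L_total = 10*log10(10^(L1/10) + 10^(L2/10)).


10^(89.9/10) = 9.77237e+08
10^(70.9/10) = 1.23027e+07
Sum = 9.77237e+08 + 1.23027e+07 = 9.8954e+08
L_total = 10*log10(9.8954e+08) = 89.954 dB


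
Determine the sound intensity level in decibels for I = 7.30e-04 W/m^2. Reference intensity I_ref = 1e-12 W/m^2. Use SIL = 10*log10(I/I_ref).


I / I_ref = 7.30e-04 / 1e-12 = 7.3e+08
SIL = 10 * log10(7.3e+08) = 88.633 dB


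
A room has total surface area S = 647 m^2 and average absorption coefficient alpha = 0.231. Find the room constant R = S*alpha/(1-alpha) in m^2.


R = 647 * 0.231 / (1 - 0.231) = 194.35 m^2


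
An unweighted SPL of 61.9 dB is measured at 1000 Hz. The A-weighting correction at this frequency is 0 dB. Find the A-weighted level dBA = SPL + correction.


A-weighting table: 1000 Hz -> 0 dB correction
SPL_A = SPL + correction = 61.9 + (0) = 61.9 dBA


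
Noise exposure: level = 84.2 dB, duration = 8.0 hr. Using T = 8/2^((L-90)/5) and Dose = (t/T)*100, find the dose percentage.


T_allowed = 8 / 2^((84.2 - 90)/5) = 17.8766 hr
Dose = 8.0 / 17.8766 * 100 = 44.751 %


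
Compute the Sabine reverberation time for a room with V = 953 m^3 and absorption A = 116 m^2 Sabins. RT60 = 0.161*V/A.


RT60 = 0.161 * 953 / 116 = 1.3227 s


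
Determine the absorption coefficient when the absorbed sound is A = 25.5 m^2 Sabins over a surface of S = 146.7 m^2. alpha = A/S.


Absorption coefficient = absorbed power / incident power
alpha = A / S = 25.5 / 146.7 = 0.17382


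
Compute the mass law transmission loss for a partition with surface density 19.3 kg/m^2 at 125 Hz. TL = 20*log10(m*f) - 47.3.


m * f = 19.3 * 125 = 2412.5
20*log10(2412.5) = 67.6493 dB
TL = 67.6493 - 47.3 = 20.349 dB


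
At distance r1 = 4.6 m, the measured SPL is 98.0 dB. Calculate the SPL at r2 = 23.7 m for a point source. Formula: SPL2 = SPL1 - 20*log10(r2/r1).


r2/r1 = 23.7/4.6 = 5.15217
Correction = 20*log10(5.15217) = 14.2398 dB
SPL2 = 98.0 - 14.2398 = 83.76 dB


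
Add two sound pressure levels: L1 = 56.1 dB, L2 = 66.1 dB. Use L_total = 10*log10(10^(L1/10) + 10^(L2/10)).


10^(56.1/10) = 407380
10^(66.1/10) = 4.0738e+06
Sum = 407380 + 4.0738e+06 = 4.48118e+06
L_total = 10*log10(4.48118e+06) = 66.514 dB


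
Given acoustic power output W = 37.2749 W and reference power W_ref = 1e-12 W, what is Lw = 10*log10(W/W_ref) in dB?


W / W_ref = 37.2749 / 1e-12 = 3.72749e+13
Lw = 10 * log10(3.72749e+13) = 135.71 dB


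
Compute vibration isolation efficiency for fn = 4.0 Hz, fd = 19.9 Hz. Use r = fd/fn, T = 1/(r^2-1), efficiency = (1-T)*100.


r = 19.9 / 4.0 = 4.975
r^2 - 1 = 4.975^2 - 1 = 23.7506
T = 1/23.7506 = 0.0421042
Efficiency = (1 - 0.0421042)*100 = 95.79 %


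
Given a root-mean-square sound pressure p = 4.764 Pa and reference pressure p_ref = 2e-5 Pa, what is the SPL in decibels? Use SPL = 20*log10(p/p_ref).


p / p_ref = 4.764 / 2e-5 = 238200
SPL = 20 * log10(238200) = 107.54 dB


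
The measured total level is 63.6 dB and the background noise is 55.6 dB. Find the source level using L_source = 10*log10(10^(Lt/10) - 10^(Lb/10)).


10^(63.6/10) = 2.29087e+06
10^(55.6/10) = 363078
Difference = 2.29087e+06 - 363078 = 1.92779e+06
L_source = 10*log10(1.92779e+06) = 62.851 dB


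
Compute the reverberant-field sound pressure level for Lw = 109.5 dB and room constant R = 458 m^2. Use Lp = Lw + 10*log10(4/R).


4/R = 4/458 = 0.00873362
Lp = 109.5 + 10*log10(0.00873362) = 88.912 dB


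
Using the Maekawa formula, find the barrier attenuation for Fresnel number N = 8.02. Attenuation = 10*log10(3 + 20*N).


3 + 20*N = 3 + 20*8.02 = 163.4
Att = 10*log10(163.4) = 22.133 dB


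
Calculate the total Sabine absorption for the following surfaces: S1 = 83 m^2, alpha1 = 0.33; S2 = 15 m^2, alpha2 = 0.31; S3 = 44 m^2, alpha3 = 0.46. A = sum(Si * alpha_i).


83 * 0.33 = 27.39
15 * 0.31 = 4.65
44 * 0.46 = 20.24
A_total = 27.39 + 4.65 + 20.24 = 52.28 m^2


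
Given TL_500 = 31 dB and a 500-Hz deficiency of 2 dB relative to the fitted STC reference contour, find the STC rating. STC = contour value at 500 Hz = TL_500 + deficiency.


By ASTM E413, STC = value of the fitted reference contour at 500 Hz.
Contour value at 500 Hz = TL_500 + deficiency = 31 + 2 = 33
STC = 33


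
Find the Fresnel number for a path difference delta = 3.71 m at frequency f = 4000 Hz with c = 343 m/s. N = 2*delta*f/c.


N = 2*delta*f/c = 2*delta/lambda, where lambda = c/f
lambda = 343 / 4000 = 0.08575 m
N = 2 * 3.71 / 0.08575 = 86.531


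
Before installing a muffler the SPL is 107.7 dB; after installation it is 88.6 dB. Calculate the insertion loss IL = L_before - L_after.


Insertion loss = SPL without muffler - SPL with muffler
IL = 107.7 - 88.6 = 19.1 dB


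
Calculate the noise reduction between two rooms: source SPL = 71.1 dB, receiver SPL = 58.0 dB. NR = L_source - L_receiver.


NR = L_source - L_receiver (difference between source and receiving room levels)
NR = 71.1 - 58.0 = 13.1 dB


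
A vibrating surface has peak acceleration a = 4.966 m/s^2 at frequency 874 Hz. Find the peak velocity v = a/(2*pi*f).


omega = 2*pi*f = 2*pi*874 = 5491.5 rad/s
v = a / omega = 4.966 / 5491.5 = 0.00090431 m/s


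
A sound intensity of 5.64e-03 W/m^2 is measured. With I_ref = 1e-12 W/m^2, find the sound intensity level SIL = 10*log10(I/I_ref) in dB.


I / I_ref = 5.64e-03 / 1e-12 = 5.64e+09
SIL = 10 * log10(5.64e+09) = 97.513 dB


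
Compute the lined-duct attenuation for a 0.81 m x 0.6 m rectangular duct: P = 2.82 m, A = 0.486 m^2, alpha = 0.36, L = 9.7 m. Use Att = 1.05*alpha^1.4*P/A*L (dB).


alpha^1.4 = 0.36^1.4 = 0.239234
Attenuation rate = 1.05 * alpha^1.4 * P / A
= 1.05 * 0.239234 * 2.82 / 0.486 = 1.45756 dB/m
Total Att = 1.45756 * 9.7 = 14.138 dB


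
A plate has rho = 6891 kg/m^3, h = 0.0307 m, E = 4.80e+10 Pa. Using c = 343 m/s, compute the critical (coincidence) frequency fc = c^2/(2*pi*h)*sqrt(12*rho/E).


12*rho/E = 12*6891/4.80e+10 = 1.72275e-06
sqrt(12*rho/E) = sqrt(1.72275e-06) = 0.00131254
c^2/(2*pi*h) = 343^2/(2*pi*0.0307) = 609916
fc = 609916 * 0.00131254 = 800.54 Hz


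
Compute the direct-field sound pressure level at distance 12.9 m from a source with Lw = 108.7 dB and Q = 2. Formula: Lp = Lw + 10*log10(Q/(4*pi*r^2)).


4*pi*r^2 = 4*pi*12.9^2 = 2091.17 m^2
Q / (4*pi*r^2) = 2 / 2091.17 = 0.000956402
Lp = 108.7 + 10*log10(0.000956402) = 78.506 dB


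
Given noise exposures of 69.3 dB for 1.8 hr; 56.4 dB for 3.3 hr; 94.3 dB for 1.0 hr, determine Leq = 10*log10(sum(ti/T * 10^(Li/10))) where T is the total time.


T_total = 1.8 + 3.3 + 1.0 = 6.1 hr
(1.8/6.1) * 10^(69.3/10) = 2.51155e+06
(3.3/6.1) * 10^(56.4/10) = 236148
(1.0/6.1) * 10^(94.3/10) = 4.41235e+08
Sum = 2.51155e+06 + 236148 + 4.41235e+08 = 4.43983e+08
Leq = 10*log10(4.43983e+08) = 86.474 dB


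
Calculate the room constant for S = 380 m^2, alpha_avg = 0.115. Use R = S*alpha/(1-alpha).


R = 380 * 0.115 / (1 - 0.115) = 49.379 m^2


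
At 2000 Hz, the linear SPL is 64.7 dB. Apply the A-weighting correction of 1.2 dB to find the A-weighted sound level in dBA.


A-weighting table: 2000 Hz -> 1.2 dB correction
SPL_A = SPL + correction = 64.7 + (1.2) = 65.9 dBA


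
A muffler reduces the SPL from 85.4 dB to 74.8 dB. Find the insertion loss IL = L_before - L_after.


Insertion loss = SPL without muffler - SPL with muffler
IL = 85.4 - 74.8 = 10.6 dB


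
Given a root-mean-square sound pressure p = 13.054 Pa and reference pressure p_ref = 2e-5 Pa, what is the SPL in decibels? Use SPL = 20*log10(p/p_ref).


p / p_ref = 13.054 / 2e-5 = 652700
SPL = 20 * log10(652700) = 116.29 dB


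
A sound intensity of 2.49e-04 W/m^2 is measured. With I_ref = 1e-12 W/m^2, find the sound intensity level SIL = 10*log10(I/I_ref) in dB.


I / I_ref = 2.49e-04 / 1e-12 = 2.49e+08
SIL = 10 * log10(2.49e+08) = 83.962 dB


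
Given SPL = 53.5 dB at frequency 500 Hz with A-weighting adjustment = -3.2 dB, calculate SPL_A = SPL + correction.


A-weighting table: 500 Hz -> -3.2 dB correction
SPL_A = SPL + correction = 53.5 + (-3.2) = 50.3 dBA


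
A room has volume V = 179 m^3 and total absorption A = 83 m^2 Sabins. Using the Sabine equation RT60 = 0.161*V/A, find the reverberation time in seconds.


RT60 = 0.161 * 179 / 83 = 0.34722 s


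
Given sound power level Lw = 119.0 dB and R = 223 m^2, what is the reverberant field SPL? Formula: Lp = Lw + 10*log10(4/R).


4/R = 4/223 = 0.0179372
Lp = 119.0 + 10*log10(0.0179372) = 101.54 dB


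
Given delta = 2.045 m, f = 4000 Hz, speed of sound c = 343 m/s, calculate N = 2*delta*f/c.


N = 2*delta*f/c = 2*delta/lambda, where lambda = c/f
lambda = 343 / 4000 = 0.08575 m
N = 2 * 2.045 / 0.08575 = 47.697


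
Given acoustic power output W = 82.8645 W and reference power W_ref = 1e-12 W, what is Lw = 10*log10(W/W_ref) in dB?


W / W_ref = 82.8645 / 1e-12 = 8.28645e+13
Lw = 10 * log10(8.28645e+13) = 139.18 dB


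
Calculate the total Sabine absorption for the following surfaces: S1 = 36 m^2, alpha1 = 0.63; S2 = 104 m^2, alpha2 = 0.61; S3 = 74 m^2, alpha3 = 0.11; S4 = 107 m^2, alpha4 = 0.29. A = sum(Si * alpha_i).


36 * 0.63 = 22.68
104 * 0.61 = 63.44
74 * 0.11 = 8.14
107 * 0.29 = 31.03
A_total = 22.68 + 63.44 + 8.14 + 31.03 = 125.29 m^2


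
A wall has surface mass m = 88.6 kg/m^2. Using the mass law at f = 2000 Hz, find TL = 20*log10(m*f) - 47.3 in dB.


m * f = 88.6 * 2000 = 177200
20*log10(177200) = 104.969 dB
TL = 104.969 - 47.3 = 57.669 dB


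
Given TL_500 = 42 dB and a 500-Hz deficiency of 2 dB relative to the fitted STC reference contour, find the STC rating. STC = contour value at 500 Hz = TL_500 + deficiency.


By ASTM E413, STC = value of the fitted reference contour at 500 Hz.
Contour value at 500 Hz = TL_500 + deficiency = 42 + 2 = 44
STC = 44


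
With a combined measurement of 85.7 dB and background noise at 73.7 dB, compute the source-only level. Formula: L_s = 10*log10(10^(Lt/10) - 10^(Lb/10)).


10^(85.7/10) = 3.71535e+08
10^(73.7/10) = 2.34423e+07
Difference = 3.71535e+08 - 2.34423e+07 = 3.48093e+08
L_source = 10*log10(3.48093e+08) = 85.417 dB


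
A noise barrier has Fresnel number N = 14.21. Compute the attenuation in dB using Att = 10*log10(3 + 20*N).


3 + 20*N = 3 + 20*14.21 = 287.2
Att = 10*log10(287.2) = 24.582 dB


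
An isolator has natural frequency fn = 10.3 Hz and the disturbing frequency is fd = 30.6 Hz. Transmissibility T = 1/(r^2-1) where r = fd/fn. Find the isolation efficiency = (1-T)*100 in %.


r = 30.6 / 10.3 = 2.97087
r^2 - 1 = 2.97087^2 - 1 = 7.82607
T = 1/7.82607 = 0.127778
Efficiency = (1 - 0.127778)*100 = 87.222 %


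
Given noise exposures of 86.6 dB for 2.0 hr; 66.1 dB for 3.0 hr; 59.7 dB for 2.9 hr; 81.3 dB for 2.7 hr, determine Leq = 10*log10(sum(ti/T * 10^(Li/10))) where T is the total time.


T_total = 2.0 + 3.0 + 2.9 + 2.7 = 10.6 hr
(2.0/10.6) * 10^(86.6/10) = 8.62431e+07
(3.0/10.6) * 10^(66.1/10) = 1.15296e+06
(2.9/10.6) * 10^(59.7/10) = 255324
(2.7/10.6) * 10^(81.3/10) = 3.43604e+07
Sum = 8.62431e+07 + 1.15296e+06 + 255324 + 3.43604e+07 = 1.22012e+08
Leq = 10*log10(1.22012e+08) = 80.864 dB


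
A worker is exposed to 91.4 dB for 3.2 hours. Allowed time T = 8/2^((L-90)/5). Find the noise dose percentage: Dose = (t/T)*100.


T_allowed = 8 / 2^((91.4 - 90)/5) = 6.58873 hr
Dose = 3.2 / 6.58873 * 100 = 48.568 %


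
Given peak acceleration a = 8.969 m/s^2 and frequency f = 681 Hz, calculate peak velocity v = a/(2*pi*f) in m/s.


omega = 2*pi*f = 2*pi*681 = 4278.85 rad/s
v = a / omega = 8.969 / 4278.85 = 0.0020961 m/s


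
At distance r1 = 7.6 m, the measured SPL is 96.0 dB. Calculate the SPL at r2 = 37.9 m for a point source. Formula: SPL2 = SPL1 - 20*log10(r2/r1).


r2/r1 = 37.9/7.6 = 4.98684
Correction = 20*log10(4.98684) = 13.9565 dB
SPL2 = 96.0 - 13.9565 = 82.043 dB


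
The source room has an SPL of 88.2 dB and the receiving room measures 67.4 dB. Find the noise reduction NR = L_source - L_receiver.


NR = L_source - L_receiver (difference between source and receiving room levels)
NR = 88.2 - 67.4 = 20.8 dB


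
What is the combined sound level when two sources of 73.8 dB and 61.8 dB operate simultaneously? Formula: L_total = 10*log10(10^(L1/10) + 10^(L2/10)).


10^(73.8/10) = 2.39883e+07
10^(61.8/10) = 1.51356e+06
Sum = 2.39883e+07 + 1.51356e+06 = 2.55019e+07
L_total = 10*log10(2.55019e+07) = 74.066 dB


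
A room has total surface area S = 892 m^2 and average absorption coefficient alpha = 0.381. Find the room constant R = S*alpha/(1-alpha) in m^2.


R = 892 * 0.381 / (1 - 0.381) = 549.03 m^2


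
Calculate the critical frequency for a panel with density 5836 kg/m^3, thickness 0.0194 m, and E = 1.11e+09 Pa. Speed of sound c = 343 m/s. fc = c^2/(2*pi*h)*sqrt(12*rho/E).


12*rho/E = 12*5836/1.11e+09 = 6.30919e-05
sqrt(12*rho/E) = sqrt(6.30919e-05) = 0.00794304
c^2/(2*pi*h) = 343^2/(2*pi*0.0194) = 965176
fc = 965176 * 0.00794304 = 7666.4 Hz


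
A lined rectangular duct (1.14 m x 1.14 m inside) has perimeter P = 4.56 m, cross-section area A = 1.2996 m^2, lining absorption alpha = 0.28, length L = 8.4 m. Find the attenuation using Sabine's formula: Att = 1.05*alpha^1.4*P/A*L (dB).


alpha^1.4 = 0.28^1.4 = 0.168276
Attenuation rate = 1.05 * alpha^1.4 * P / A
= 1.05 * 0.168276 * 4.56 / 1.2996 = 0.619964 dB/m
Total Att = 0.619964 * 8.4 = 5.2077 dB


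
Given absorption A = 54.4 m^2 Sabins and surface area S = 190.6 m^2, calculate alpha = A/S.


Absorption coefficient = absorbed power / incident power
alpha = A / S = 54.4 / 190.6 = 0.28541


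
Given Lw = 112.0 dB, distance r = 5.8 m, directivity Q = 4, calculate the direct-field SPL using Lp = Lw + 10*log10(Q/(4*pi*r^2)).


4*pi*r^2 = 4*pi*5.8^2 = 422.733 m^2
Q / (4*pi*r^2) = 4 / 422.733 = 0.00946224
Lp = 112.0 + 10*log10(0.00946224) = 91.76 dB


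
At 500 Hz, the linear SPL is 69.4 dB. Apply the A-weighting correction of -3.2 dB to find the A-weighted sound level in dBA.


A-weighting table: 500 Hz -> -3.2 dB correction
SPL_A = SPL + correction = 69.4 + (-3.2) = 66.2 dBA


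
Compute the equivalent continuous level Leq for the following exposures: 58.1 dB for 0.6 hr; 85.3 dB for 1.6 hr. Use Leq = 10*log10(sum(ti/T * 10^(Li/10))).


T_total = 0.6 + 1.6 = 2.2 hr
(0.6/2.2) * 10^(58.1/10) = 176088
(1.6/2.2) * 10^(85.3/10) = 2.46432e+08
Sum = 176088 + 2.46432e+08 = 2.46608e+08
Leq = 10*log10(2.46608e+08) = 83.92 dB


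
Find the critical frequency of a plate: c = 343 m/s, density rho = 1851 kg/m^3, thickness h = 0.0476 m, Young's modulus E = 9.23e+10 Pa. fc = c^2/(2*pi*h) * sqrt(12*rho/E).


12*rho/E = 12*1851/9.23e+10 = 2.4065e-07
sqrt(12*rho/E) = sqrt(2.4065e-07) = 0.000490561
c^2/(2*pi*h) = 343^2/(2*pi*0.0476) = 393370
fc = 393370 * 0.000490561 = 192.97 Hz


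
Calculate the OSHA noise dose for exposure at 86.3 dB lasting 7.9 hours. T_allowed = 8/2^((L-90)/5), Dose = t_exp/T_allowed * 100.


T_allowed = 8 / 2^((86.3 - 90)/5) = 13.3614 hr
Dose = 7.9 / 13.3614 * 100 = 59.126 %


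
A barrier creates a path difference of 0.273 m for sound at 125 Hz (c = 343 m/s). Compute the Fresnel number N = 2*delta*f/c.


N = 2*delta*f/c = 2*delta/lambda, where lambda = c/f
lambda = 343 / 125 = 2.744 m
N = 2 * 0.273 / 2.744 = 0.19898


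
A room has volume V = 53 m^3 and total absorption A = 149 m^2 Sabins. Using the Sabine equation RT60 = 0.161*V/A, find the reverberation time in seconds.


RT60 = 0.161 * 53 / 149 = 0.057268 s


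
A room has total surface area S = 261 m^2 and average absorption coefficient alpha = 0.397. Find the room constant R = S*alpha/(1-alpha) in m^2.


R = 261 * 0.397 / (1 - 0.397) = 171.84 m^2


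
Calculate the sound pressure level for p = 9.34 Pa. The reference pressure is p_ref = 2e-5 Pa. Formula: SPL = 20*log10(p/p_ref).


p / p_ref = 9.34 / 2e-5 = 467000
SPL = 20 * log10(467000) = 113.39 dB


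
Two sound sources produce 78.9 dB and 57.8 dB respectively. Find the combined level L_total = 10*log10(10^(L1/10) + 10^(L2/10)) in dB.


10^(78.9/10) = 7.76247e+07
10^(57.8/10) = 602560
Sum = 7.76247e+07 + 602560 = 7.82273e+07
L_total = 10*log10(7.82273e+07) = 78.934 dB


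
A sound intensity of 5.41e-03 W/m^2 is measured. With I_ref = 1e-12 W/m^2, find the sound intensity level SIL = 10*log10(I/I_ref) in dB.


I / I_ref = 5.41e-03 / 1e-12 = 5.41e+09
SIL = 10 * log10(5.41e+09) = 97.332 dB


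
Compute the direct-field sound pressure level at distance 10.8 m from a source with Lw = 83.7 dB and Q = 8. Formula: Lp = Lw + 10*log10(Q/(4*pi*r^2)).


4*pi*r^2 = 4*pi*10.8^2 = 1465.74 m^2
Q / (4*pi*r^2) = 8 / 1465.74 = 0.00545799
Lp = 83.7 + 10*log10(0.00545799) = 61.07 dB


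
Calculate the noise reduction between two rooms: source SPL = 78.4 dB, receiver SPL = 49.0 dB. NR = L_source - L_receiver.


NR = L_source - L_receiver (difference between source and receiving room levels)
NR = 78.4 - 49.0 = 29.4 dB


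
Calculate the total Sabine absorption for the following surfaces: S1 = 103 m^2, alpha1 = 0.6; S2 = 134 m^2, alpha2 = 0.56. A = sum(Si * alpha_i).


103 * 0.6 = 61.8
134 * 0.56 = 75.04
A_total = 61.8 + 75.04 = 136.84 m^2


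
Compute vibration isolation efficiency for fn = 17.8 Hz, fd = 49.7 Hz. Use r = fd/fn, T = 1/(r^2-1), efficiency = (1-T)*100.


r = 49.7 / 17.8 = 2.79213
r^2 - 1 = 2.79213^2 - 1 = 6.79599
T = 1/6.79599 = 0.147146
Efficiency = (1 - 0.147146)*100 = 85.285 %


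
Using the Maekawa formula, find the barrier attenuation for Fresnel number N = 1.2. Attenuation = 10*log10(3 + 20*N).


3 + 20*N = 3 + 20*1.2 = 27
Att = 10*log10(27) = 14.314 dB


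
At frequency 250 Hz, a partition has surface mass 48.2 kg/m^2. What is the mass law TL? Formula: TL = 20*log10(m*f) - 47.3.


m * f = 48.2 * 250 = 12050
20*log10(12050) = 81.6197 dB
TL = 81.6197 - 47.3 = 34.32 dB


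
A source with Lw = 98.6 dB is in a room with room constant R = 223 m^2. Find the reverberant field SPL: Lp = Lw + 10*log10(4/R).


4/R = 4/223 = 0.0179372
Lp = 98.6 + 10*log10(0.0179372) = 81.138 dB


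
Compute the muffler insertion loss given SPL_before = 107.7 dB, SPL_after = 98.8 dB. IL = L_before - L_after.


Insertion loss = SPL without muffler - SPL with muffler
IL = 107.7 - 98.8 = 8.9 dB


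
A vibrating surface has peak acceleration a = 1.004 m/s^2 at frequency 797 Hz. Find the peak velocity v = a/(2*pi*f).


omega = 2*pi*f = 2*pi*797 = 5007.7 rad/s
v = a / omega = 1.004 / 5007.7 = 0.00020049 m/s


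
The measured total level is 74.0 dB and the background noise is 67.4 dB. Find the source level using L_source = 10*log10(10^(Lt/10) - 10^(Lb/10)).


10^(74.0/10) = 2.51189e+07
10^(67.4/10) = 5.49541e+06
Difference = 2.51189e+07 - 5.49541e+06 = 1.96235e+07
L_source = 10*log10(1.96235e+07) = 72.928 dB


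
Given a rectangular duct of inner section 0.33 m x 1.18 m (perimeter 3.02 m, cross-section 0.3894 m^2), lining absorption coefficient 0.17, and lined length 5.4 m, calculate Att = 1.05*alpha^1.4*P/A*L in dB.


alpha^1.4 = 0.17^1.4 = 0.0836813
Attenuation rate = 1.05 * alpha^1.4 * P / A
= 1.05 * 0.0836813 * 3.02 / 0.3894 = 0.681442 dB/m
Total Att = 0.681442 * 5.4 = 3.6798 dB


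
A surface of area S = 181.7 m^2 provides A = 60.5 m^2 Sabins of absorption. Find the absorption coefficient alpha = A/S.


Absorption coefficient = absorbed power / incident power
alpha = A / S = 60.5 / 181.7 = 0.33297


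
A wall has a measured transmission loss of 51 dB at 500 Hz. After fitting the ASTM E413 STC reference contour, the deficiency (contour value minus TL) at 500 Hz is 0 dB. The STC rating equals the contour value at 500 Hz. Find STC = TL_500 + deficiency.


By ASTM E413, STC = value of the fitted reference contour at 500 Hz.
Contour value at 500 Hz = TL_500 + deficiency = 51 + 0 = 51
STC = 51


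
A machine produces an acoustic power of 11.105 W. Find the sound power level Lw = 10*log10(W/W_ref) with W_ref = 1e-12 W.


W / W_ref = 11.105 / 1e-12 = 1.1105e+13
Lw = 10 * log10(1.1105e+13) = 130.46 dB


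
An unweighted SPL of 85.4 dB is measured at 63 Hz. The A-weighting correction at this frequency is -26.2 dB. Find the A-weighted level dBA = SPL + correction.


A-weighting table: 63 Hz -> -26.2 dB correction
SPL_A = SPL + correction = 85.4 + (-26.2) = 59.2 dBA


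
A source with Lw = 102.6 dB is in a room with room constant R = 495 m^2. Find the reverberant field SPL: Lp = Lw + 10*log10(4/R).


4/R = 4/495 = 0.00808081
Lp = 102.6 + 10*log10(0.00808081) = 81.675 dB


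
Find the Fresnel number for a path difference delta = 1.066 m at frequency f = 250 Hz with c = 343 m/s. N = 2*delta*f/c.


N = 2*delta*f/c = 2*delta/lambda, where lambda = c/f
lambda = 343 / 250 = 1.372 m
N = 2 * 1.066 / 1.372 = 1.5539


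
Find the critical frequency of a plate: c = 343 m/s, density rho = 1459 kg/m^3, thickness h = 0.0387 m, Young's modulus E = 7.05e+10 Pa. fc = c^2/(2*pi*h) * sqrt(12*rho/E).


12*rho/E = 12*1459/7.05e+10 = 2.4834e-07
sqrt(12*rho/E) = sqrt(2.4834e-07) = 0.000498337
c^2/(2*pi*h) = 343^2/(2*pi*0.0387) = 483835
fc = 483835 * 0.000498337 = 241.11 Hz


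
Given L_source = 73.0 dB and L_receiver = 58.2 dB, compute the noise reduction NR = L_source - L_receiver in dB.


NR = L_source - L_receiver (difference between source and receiving room levels)
NR = 73.0 - 58.2 = 14.8 dB


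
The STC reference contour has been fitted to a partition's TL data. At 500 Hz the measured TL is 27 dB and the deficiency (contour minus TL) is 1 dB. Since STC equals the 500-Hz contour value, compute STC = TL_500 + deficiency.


By ASTM E413, STC = value of the fitted reference contour at 500 Hz.
Contour value at 500 Hz = TL_500 + deficiency = 27 + 1 = 28
STC = 28


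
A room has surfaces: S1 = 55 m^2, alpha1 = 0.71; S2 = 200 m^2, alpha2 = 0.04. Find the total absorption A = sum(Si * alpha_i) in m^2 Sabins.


55 * 0.71 = 39.05
200 * 0.04 = 8
A_total = 39.05 + 8 = 47.05 m^2


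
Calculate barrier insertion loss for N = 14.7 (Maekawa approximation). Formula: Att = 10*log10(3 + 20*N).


3 + 20*N = 3 + 20*14.7 = 297
Att = 10*log10(297) = 24.728 dB


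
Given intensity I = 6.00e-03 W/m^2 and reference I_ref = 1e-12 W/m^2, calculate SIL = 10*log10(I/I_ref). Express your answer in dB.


I / I_ref = 6.00e-03 / 1e-12 = 6e+09
SIL = 10 * log10(6e+09) = 97.782 dB


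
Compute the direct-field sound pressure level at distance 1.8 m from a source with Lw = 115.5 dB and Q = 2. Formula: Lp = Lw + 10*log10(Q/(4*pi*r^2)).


4*pi*r^2 = 4*pi*1.8^2 = 40.715 m^2
Q / (4*pi*r^2) = 2 / 40.715 = 0.0491219
Lp = 115.5 + 10*log10(0.0491219) = 102.41 dB


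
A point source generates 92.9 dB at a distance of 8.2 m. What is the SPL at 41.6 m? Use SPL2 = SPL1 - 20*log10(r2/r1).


r2/r1 = 41.6/8.2 = 5.07317
Correction = 20*log10(5.07317) = 14.1056 dB
SPL2 = 92.9 - 14.1056 = 78.794 dB


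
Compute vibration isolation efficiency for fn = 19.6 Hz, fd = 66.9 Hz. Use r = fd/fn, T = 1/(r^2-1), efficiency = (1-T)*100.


r = 66.9 / 19.6 = 3.41327
r^2 - 1 = 3.41327^2 - 1 = 10.6504
T = 1/10.6504 = 0.0938932
Efficiency = (1 - 0.0938932)*100 = 90.611 %


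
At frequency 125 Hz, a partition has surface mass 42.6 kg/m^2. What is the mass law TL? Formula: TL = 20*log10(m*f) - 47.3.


m * f = 42.6 * 125 = 5325
20*log10(5325) = 74.5264 dB
TL = 74.5264 - 47.3 = 27.226 dB


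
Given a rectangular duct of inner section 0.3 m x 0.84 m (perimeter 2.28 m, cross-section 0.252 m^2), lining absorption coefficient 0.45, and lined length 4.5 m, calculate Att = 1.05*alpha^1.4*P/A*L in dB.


alpha^1.4 = 0.45^1.4 = 0.326962
Attenuation rate = 1.05 * alpha^1.4 * P / A
= 1.05 * 0.326962 * 2.28 / 0.252 = 3.10614 dB/m
Total Att = 3.10614 * 4.5 = 13.978 dB


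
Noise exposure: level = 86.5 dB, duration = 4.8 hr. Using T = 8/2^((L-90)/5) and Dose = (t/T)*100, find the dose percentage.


T_allowed = 8 / 2^((86.5 - 90)/5) = 12.996 hr
Dose = 4.8 / 12.996 * 100 = 36.934 %


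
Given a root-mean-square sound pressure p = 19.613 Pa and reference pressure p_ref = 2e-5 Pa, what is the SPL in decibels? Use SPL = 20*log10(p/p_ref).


p / p_ref = 19.613 / 2e-5 = 980650
SPL = 20 * log10(980650) = 119.83 dB


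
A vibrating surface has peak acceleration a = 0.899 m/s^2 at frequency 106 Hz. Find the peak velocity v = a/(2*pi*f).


omega = 2*pi*f = 2*pi*106 = 666.018 rad/s
v = a / omega = 0.899 / 666.018 = 0.0013498 m/s


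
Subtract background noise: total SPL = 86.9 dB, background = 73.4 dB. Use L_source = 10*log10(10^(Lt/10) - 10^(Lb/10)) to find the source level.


10^(86.9/10) = 4.89779e+08
10^(73.4/10) = 2.18776e+07
Difference = 4.89779e+08 - 2.18776e+07 = 4.67901e+08
L_source = 10*log10(4.67901e+08) = 86.702 dB


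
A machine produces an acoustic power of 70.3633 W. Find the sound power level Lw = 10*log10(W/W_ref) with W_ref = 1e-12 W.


W / W_ref = 70.3633 / 1e-12 = 7.03633e+13
Lw = 10 * log10(7.03633e+13) = 138.47 dB


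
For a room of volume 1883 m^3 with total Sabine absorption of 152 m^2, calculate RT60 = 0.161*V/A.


RT60 = 0.161 * 1883 / 152 = 1.9945 s


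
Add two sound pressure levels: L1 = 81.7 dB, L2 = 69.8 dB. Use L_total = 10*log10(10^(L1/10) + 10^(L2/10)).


10^(81.7/10) = 1.47911e+08
10^(69.8/10) = 9.54993e+06
Sum = 1.47911e+08 + 9.54993e+06 = 1.57461e+08
L_total = 10*log10(1.57461e+08) = 81.972 dB


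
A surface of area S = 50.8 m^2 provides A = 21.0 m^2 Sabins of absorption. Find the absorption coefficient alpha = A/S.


Absorption coefficient = absorbed power / incident power
alpha = A / S = 21.0 / 50.8 = 0.41339


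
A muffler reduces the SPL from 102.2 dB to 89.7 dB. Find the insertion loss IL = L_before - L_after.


Insertion loss = SPL without muffler - SPL with muffler
IL = 102.2 - 89.7 = 12.5 dB


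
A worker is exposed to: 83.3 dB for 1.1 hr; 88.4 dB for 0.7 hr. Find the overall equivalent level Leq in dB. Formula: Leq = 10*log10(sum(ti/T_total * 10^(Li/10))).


T_total = 1.1 + 0.7 = 1.8 hr
(1.1/1.8) * 10^(83.3/10) = 1.30653e+08
(0.7/1.8) * 10^(88.4/10) = 2.69045e+08
Sum = 1.30653e+08 + 2.69045e+08 = 3.99698e+08
Leq = 10*log10(3.99698e+08) = 86.017 dB


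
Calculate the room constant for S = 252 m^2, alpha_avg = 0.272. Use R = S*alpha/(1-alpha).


R = 252 * 0.272 / (1 - 0.272) = 94.154 m^2


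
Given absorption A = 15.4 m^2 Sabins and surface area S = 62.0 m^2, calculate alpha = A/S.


Absorption coefficient = absorbed power / incident power
alpha = A / S = 15.4 / 62.0 = 0.24839


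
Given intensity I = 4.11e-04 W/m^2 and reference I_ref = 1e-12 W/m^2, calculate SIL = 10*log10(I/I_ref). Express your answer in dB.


I / I_ref = 4.11e-04 / 1e-12 = 4.11e+08
SIL = 10 * log10(4.11e+08) = 86.138 dB


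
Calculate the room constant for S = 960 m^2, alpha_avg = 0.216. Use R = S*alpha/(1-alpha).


R = 960 * 0.216 / (1 - 0.216) = 264.49 m^2


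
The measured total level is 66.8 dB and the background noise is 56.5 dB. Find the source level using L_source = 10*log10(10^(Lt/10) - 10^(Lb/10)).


10^(66.8/10) = 4.7863e+06
10^(56.5/10) = 446684
Difference = 4.7863e+06 - 446684 = 4.33962e+06
L_source = 10*log10(4.33962e+06) = 66.375 dB


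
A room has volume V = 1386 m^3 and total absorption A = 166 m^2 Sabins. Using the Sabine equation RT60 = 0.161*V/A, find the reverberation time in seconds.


RT60 = 0.161 * 1386 / 166 = 1.3443 s


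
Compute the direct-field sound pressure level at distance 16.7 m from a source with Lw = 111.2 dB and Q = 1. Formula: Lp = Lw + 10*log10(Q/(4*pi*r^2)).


4*pi*r^2 = 4*pi*16.7^2 = 3504.64 m^2
Q / (4*pi*r^2) = 1 / 3504.64 = 0.000285336
Lp = 111.2 + 10*log10(0.000285336) = 75.754 dB


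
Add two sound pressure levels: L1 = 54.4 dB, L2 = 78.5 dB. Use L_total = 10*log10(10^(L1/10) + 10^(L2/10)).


10^(54.4/10) = 275423
10^(78.5/10) = 7.07946e+07
Sum = 275423 + 7.07946e+07 = 7.107e+07
L_total = 10*log10(7.107e+07) = 78.517 dB


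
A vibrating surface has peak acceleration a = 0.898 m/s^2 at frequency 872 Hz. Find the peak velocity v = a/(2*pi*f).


omega = 2*pi*f = 2*pi*872 = 5478.94 rad/s
v = a / omega = 0.898 / 5478.94 = 0.0001639 m/s


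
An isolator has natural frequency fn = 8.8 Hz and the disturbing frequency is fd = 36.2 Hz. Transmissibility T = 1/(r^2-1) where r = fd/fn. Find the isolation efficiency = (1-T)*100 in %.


r = 36.2 / 8.8 = 4.11364
r^2 - 1 = 4.11364^2 - 1 = 15.922
T = 1/15.922 = 0.0628062
Efficiency = (1 - 0.0628062)*100 = 93.719 %


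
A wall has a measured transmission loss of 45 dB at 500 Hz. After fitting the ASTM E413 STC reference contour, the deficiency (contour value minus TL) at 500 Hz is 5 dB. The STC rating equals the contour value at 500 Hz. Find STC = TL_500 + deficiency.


By ASTM E413, STC = value of the fitted reference contour at 500 Hz.
Contour value at 500 Hz = TL_500 + deficiency = 45 + 5 = 50
STC = 50


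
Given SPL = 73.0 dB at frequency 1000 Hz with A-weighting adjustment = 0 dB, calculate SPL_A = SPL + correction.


A-weighting table: 1000 Hz -> 0 dB correction
SPL_A = SPL + correction = 73.0 + (0) = 73 dBA


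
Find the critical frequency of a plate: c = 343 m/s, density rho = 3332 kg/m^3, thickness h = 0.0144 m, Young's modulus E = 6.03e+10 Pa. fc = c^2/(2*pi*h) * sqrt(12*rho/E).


12*rho/E = 12*3332/6.03e+10 = 6.63085e-07
sqrt(12*rho/E) = sqrt(6.63085e-07) = 0.0008143
c^2/(2*pi*h) = 343^2/(2*pi*0.0144) = 1.30031e+06
fc = 1.30031e+06 * 0.0008143 = 1058.8 Hz


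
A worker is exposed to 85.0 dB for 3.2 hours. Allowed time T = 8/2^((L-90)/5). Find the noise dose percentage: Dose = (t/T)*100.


T_allowed = 8 / 2^((85.0 - 90)/5) = 16 hr
Dose = 3.2 / 16 * 100 = 20 %


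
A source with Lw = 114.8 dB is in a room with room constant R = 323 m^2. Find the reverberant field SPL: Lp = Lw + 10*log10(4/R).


4/R = 4/323 = 0.0123839
Lp = 114.8 + 10*log10(0.0123839) = 95.729 dB


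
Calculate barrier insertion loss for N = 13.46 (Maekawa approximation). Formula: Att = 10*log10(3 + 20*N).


3 + 20*N = 3 + 20*13.46 = 272.2
Att = 10*log10(272.2) = 24.349 dB


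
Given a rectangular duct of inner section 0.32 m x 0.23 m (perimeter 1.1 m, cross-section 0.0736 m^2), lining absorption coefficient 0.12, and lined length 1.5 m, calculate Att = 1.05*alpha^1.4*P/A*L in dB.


alpha^1.4 = 0.12^1.4 = 0.0513871
Attenuation rate = 1.05 * alpha^1.4 * P / A
= 1.05 * 0.0513871 * 1.1 / 0.0736 = 0.806414 dB/m
Total Att = 0.806414 * 1.5 = 1.2096 dB


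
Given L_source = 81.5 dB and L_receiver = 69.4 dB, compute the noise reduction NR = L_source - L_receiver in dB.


NR = L_source - L_receiver (difference between source and receiving room levels)
NR = 81.5 - 69.4 = 12.1 dB


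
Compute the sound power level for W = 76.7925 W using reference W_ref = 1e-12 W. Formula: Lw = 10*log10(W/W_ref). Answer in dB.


W / W_ref = 76.7925 / 1e-12 = 7.67925e+13
Lw = 10 * log10(7.67925e+13) = 138.85 dB


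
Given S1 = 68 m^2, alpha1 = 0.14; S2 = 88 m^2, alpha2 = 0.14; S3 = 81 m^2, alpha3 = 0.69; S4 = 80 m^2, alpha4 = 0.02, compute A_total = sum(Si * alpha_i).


68 * 0.14 = 9.52
88 * 0.14 = 12.32
81 * 0.69 = 55.89
80 * 0.02 = 1.6
A_total = 9.52 + 12.32 + 55.89 + 1.6 = 79.33 m^2


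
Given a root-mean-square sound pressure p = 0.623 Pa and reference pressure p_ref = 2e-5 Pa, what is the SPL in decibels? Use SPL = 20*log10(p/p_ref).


p / p_ref = 0.623 / 2e-5 = 31150
SPL = 20 * log10(31150) = 89.869 dB


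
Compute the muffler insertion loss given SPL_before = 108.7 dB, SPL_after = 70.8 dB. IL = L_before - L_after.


Insertion loss = SPL without muffler - SPL with muffler
IL = 108.7 - 70.8 = 37.9 dB


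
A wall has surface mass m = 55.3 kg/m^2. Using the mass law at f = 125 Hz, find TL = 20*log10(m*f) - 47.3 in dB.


m * f = 55.3 * 125 = 6912.5
20*log10(6912.5) = 76.7927 dB
TL = 76.7927 - 47.3 = 29.493 dB


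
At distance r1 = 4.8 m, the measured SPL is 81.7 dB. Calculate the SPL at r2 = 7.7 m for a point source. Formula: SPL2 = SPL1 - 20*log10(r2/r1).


r2/r1 = 7.7/4.8 = 1.60417
Correction = 20*log10(1.60417) = 4.10501 dB
SPL2 = 81.7 - 4.10501 = 77.595 dB


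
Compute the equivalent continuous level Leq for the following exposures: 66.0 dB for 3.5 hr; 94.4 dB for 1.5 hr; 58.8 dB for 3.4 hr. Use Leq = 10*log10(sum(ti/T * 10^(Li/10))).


T_total = 3.5 + 1.5 + 3.4 = 8.4 hr
(3.5/8.4) * 10^(66.0/10) = 1.65878e+06
(1.5/8.4) * 10^(94.4/10) = 4.91827e+08
(3.4/8.4) * 10^(58.8/10) = 307043
Sum = 1.65878e+06 + 4.91827e+08 + 307043 = 4.93793e+08
Leq = 10*log10(4.93793e+08) = 86.935 dB


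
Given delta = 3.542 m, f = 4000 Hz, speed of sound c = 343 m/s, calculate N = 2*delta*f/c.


N = 2*delta*f/c = 2*delta/lambda, where lambda = c/f
lambda = 343 / 4000 = 0.08575 m
N = 2 * 3.542 / 0.08575 = 82.612


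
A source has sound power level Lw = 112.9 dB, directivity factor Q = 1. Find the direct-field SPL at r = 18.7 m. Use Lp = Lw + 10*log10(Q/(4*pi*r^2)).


4*pi*r^2 = 4*pi*18.7^2 = 4394.33 m^2
Q / (4*pi*r^2) = 1 / 4394.33 = 0.000227566
Lp = 112.9 + 10*log10(0.000227566) = 76.471 dB


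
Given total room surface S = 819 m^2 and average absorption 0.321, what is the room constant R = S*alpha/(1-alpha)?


R = 819 * 0.321 / (1 - 0.321) = 387.19 m^2


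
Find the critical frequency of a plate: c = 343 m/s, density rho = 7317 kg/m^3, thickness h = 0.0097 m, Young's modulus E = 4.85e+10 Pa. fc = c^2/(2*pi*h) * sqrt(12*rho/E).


12*rho/E = 12*7317/4.85e+10 = 1.81039e-06
sqrt(12*rho/E) = sqrt(1.81039e-06) = 0.00134551
c^2/(2*pi*h) = 343^2/(2*pi*0.0097) = 1.93035e+06
fc = 1.93035e+06 * 0.00134551 = 2597.3 Hz


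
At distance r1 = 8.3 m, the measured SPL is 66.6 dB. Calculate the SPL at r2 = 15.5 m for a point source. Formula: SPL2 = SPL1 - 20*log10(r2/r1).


r2/r1 = 15.5/8.3 = 1.86747
Correction = 20*log10(1.86747) = 5.42507 dB
SPL2 = 66.6 - 5.42507 = 61.175 dB


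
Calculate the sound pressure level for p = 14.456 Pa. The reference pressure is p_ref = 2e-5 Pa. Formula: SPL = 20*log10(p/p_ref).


p / p_ref = 14.456 / 2e-5 = 722800
SPL = 20 * log10(722800) = 117.18 dB


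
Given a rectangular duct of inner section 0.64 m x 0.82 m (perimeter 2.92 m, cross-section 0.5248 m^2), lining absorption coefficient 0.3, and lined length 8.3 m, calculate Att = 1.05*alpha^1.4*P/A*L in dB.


alpha^1.4 = 0.3^1.4 = 0.18534
Attenuation rate = 1.05 * alpha^1.4 * P / A
= 1.05 * 0.18534 * 2.92 / 0.5248 = 1.0828 dB/m
Total Att = 1.0828 * 8.3 = 8.9872 dB
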